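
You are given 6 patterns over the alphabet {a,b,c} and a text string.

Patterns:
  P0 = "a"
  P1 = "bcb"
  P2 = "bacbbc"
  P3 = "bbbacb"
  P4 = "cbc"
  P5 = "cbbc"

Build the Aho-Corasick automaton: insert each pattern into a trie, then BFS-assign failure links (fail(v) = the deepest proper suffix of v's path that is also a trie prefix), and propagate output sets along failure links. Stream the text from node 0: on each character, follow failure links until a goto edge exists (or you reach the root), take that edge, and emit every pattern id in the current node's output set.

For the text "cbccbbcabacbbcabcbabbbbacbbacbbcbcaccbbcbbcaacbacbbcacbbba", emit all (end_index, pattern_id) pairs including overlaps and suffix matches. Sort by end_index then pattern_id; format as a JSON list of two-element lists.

Construct AC machine:
Trie (insert patterns):
  n0 'ε': a→1 b→2 c→15
  n1 'a': ·  [P0 ends]
  n2 'b': a→5 b→10 c→3
  n3 'bc': b→4
  n4 'bcb': ·  [P1 ends]
  n5 'ba': c→6
  n6 'bac': b→7
  n7 'bacb': b→8
  n8 'bacbb': c→9
  n9 'bacbbc': ·  [P2 ends]
  n10 'bb': b→11
  n11 'bbb': a→12
  n12 'bbba': c→13
  n13 'bbbac': b→14
  n14 'bbbacb': ·  [P3 ends]
  n15 'c': b→16
  n16 'cb': b→18 c→17
  n17 'cbc': ·  [P4 ends]
  n18 'cbb': c→19
  n19 'cbbc': ·  [P5 ends]

Failure links (BFS by depth):
  n1('a'): parent n0 fail=0; on 'a' 0 → fail=0;  out {0}∪∅={0}
  n2('b'): parent n0 fail=0; on 'b' 0 → fail=0;  out ∅∪∅=∅
  n15('c'): parent n0 fail=0; on 'c' 0 → fail=0;  out ∅∪∅=∅
  n3('bc'): parent n2 fail=0; on 'c' 0 → fail=15;  out ∅∪∅=∅
  n5('ba'): parent n2 fail=0; on 'a' 0 → fail=1;  out ∅∪{0}={0}
  n10('bb'): parent n2 fail=0; on 'b' 0 → fail=2;  out ∅∪∅=∅
  n16('cb'): parent n15 fail=0; on 'b' 0 → fail=2;  out ∅∪∅=∅
  n4('bcb'): parent n3 fail=15; on 'b' 15 → fail=16;  out {1}∪∅={1}
  n6('bac'): parent n5 fail=1; on 'c' 1→0 → fail=15;  out ∅∪∅=∅
  n11('bbb'): parent n10 fail=2; on 'b' 2 → fail=10;  out ∅∪∅=∅
  n17('cbc'): parent n16 fail=2; on 'c' 2 → fail=3;  out {4}∪∅={4}
  n18('cbb'): parent n16 fail=2; on 'b' 2 → fail=10;  out ∅∪∅=∅
  n7('bacb'): parent n6 fail=15; on 'b' 15 → fail=16;  out ∅∪∅=∅
  n12('bbba'): parent n11 fail=10; on 'a' 10→2 → fail=5;  out ∅∪{0}={0}
  n19('cbbc'): parent n18 fail=10; on 'c' 10→2 → fail=3;  out {5}∪∅={5}
  n8('bacbb'): parent n7 fail=16; on 'b' 16 → fail=18;  out ∅∪∅=∅
  n13('bbbac'): parent n12 fail=5; on 'c' 5 → fail=6;  out ∅∪∅=∅
  n9('bacbbc'): parent n8 fail=18; on 'c' 18 → fail=19;  out {2}∪{5}={2,5}
  n14('bbbacb'): parent n13 fail=6; on 'b' 6 → fail=7;  out {3}∪∅={3}

Run:
i=0 'c': node 0→15
i=1 'b': node 15→16
i=2 'c': node 16→17  ** P4@[0:2]
i=3 'c': node 17→15 (via fail)
i=4 'b': node 15→16
i=5 'b': node 16→18
i=6 'c': node 18→19  ** P5@[3:6]
i=7 'a': node 19→1 (via fail)  ** P0@[7:7]
i=8 'b': node 1→2 (via fail)
i=9 'a': node 2→5  ** P0@[9:9]
i=10 'c': node 5→6
i=11 'b': node 6→7
i=12 'b': node 7→8
i=13 'c': node 8→9  ** P2@[8:13],P5@[10:13]
i=14 'a': node 9→1 (via fail)  ** P0@[14:14]
i=15 'b': node 1→2 (via fail)
i=16 'c': node 2→3
i=17 'b': node 3→4  ** P1@[15:17]
i=18 'a': node 4→5 (via fail)  ** P0@[18:18]
i=19 'b': node 5→2 (via fail)
i=20 'b': node 2→10
i=21 'b': node 10→11
i=22 'b': node 11→11 (via fail)
i=23 'a': node 11→12  ** P0@[23:23]
i=24 'c': node 12→13
i=25 'b': node 13→14  ** P3@[20:25]
i=26 'b': node 14→8 (via fail)
i=27 'a': node 8→5 (via fail)  ** P0@[27:27]
i=28 'c': node 5→6
i=29 'b': node 6→7
i=30 'b': node 7→8
i=31 'c': node 8→9  ** P2@[26:31],P5@[28:31]
i=32 'b': node 9→4 (via fail)  ** P1@[30:32]
i=33 'c': node 4→17 (via fail)  ** P4@[31:33]
i=34 'a': node 17→1 (via fail)  ** P0@[34:34]
i=35 'c': node 1→15 (via fail)
i=36 'c': node 15→15 (via fail)
i=37 'b': node 15→16
i=38 'b': node 16→18
i=39 'c': node 18→19  ** P5@[36:39]
i=40 'b': node 19→4 (via fail)  ** P1@[38:40]
i=41 'b': node 4→18 (via fail)
i=42 'c': node 18→19  ** P5@[39:42]
i=43 'a': node 19→1 (via fail)  ** P0@[43:43]
i=44 'a': node 1→1 (via fail)  ** P0@[44:44]
i=45 'c': node 1→15 (via fail)
i=46 'b': node 15→16
i=47 'a': node 16→5 (via fail)  ** P0@[47:47]
i=48 'c': node 5→6
i=49 'b': node 6→7
i=50 'b': node 7→8
i=51 'c': node 8→9  ** P2@[46:51],P5@[48:51]
i=52 'a': node 9→1 (via fail)  ** P0@[52:52]
i=53 'c': node 1→15 (via fail)
i=54 'b': node 15→16
i=55 'b': node 16→18
i=56 'b': node 18→11 (via fail)
i=57 'a': node 11→12  ** P0@[57:57]

Matches: [[2,4],[6,5],[7,0],[9,0],[13,2],[13,5],[14,0],[17,1],[18,0],[23,0],[25,3],[27,0],[31,2],[31,5],[32,1],[33,4],[34,0],[39,5],[40,1],[42,5],[43,0],[44,0],[47,0],[51,2],[51,5],[52,0],[57,0]]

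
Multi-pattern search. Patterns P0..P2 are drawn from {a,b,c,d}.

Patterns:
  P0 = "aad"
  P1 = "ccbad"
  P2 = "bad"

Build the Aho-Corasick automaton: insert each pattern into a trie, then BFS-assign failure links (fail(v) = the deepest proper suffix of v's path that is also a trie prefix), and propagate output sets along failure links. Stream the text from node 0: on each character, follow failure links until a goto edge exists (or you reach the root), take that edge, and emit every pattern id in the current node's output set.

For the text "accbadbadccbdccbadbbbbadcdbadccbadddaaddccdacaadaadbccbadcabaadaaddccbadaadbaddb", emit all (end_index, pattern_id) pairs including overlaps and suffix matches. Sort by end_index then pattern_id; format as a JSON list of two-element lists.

Build automaton:
Trie (insert patterns):
  n0 'ε': a→1 b→9 c→4
  n1 'a': a→2
  n2 'aa': d→3
  n3 'aad': ·  ←P0
  n4 'c': c→5
  n5 'cc': b→6
  n6 'ccb': a→7
  n7 'ccba': d→8
  n8 'ccbad': ·  ←P1
  n9 'b': a→10
  n10 'ba': d→11
  n11 'bad': ·  ←P2

BFS fail/out derivation:
  fail(1) 'a': from fail(0)=0 chase 'a': 0 ⇒ 0;  out=∅∪out(0)=∅
  fail(4) 'c': from fail(0)=0 chase 'c': 0 ⇒ 0;  out=∅∪out(0)=∅
  fail(9) 'b': from fail(0)=0 chase 'b': 0 ⇒ 0;  out=∅∪out(0)=∅
  fail(2) 'aa': from fail(1)=0 chase 'a': 0 ⇒ 1;  out=∅∪out(1)=∅
  fail(5) 'cc': from fail(4)=0 chase 'c': 0 ⇒ 4;  out=∅∪out(4)=∅
  fail(10) 'ba': from fail(9)=0 chase 'a': 0 ⇒ 1;  out=∅∪out(1)=∅
  fail(3) 'aad': from fail(2)=1 chase 'd': 1→0 ⇒ 0;  out={0}∪out(0)={0}
  fail(6) 'ccb': from fail(5)=4 chase 'b': 4→0 ⇒ 9;  out=∅∪out(9)=∅
  fail(11) 'bad': from fail(10)=1 chase 'd': 1→0 ⇒ 0;  out={2}∪out(0)={2}
  fail(7) 'ccba': from fail(6)=9 chase 'a': 9 ⇒ 10;  out=∅∪out(10)=∅
  fail(8) 'ccbad': from fail(7)=10 chase 'd': 10 ⇒ 11;  out={1}∪out(11)={1,2}

Text stream:
pos 0 'a': at 1
pos 1 'c': at 4 (via fail)
pos 2 'c': at 5
pos 3 'b': at 6
pos 4 'a': at 7
pos 5 'd': at 8  → match P1@[1:5],P2@[3:5]
pos 6 'b': at 9 (via fail)
pos 7 'a': at 10
pos 8 'd': at 11  → match P2@[6:8]
pos 9 'c': at 4 (via fail)
pos 10 'c': at 5
pos 11 'b': at 6
pos 12 'd': at 0 (via fail)
pos 13 'c': at 4
pos 14 'c': at 5
pos 15 'b': at 6
pos 16 'a': at 7
pos 17 'd': at 8  → match P1@[13:17],P2@[15:17]
pos 18 'b': at 9 (via fail)
pos 19 'b': at 9 (via fail)
pos 20 'b': at 9 (via fail)
pos 21 'b': at 9 (via fail)
pos 22 'a': at 10
pos 23 'd': at 11  → match P2@[21:23]
pos 24 'c': at 4 (via fail)
pos 25 'd': at 0 (via fail)
pos 26 'b': at 9
pos 27 'a': at 10
pos 28 'd': at 11  → match P2@[26:28]
pos 29 'c': at 4 (via fail)
pos 30 'c': at 5
pos 31 'b': at 6
pos 32 'a': at 7
pos 33 'd': at 8  → match P1@[29:33],P2@[31:33]
pos 34 'd': at 0 (via fail)
pos 35 'd': at 0
pos 36 'a': at 1
pos 37 'a': at 2
pos 38 'd': at 3  → match P0@[36:38]
pos 39 'd': at 0 (via fail)
pos 40 'c': at 4
pos 41 'c': at 5
pos 42 'd': at 0 (via fail)
pos 43 'a': at 1
pos 44 'c': at 4 (via fail)
pos 45 'a': at 1 (via fail)
pos 46 'a': at 2
pos 47 'd': at 3  → match P0@[45:47]
pos 48 'a': at 1 (via fail)
pos 49 'a': at 2
pos 50 'd': at 3  → match P0@[48:50]
pos 51 'b': at 9 (via fail)
pos 52 'c': at 4 (via fail)
pos 53 'c': at 5
pos 54 'b': at 6
pos 55 'a': at 7
pos 56 'd': at 8  → match P1@[52:56],P2@[54:56]
pos 57 'c': at 4 (via fail)
pos 58 'a': at 1 (via fail)
pos 59 'b': at 9 (via fail)
pos 60 'a': at 10
pos 61 'a': at 2 (via fail)
pos 62 'd': at 3  → match P0@[60:62]
pos 63 'a': at 1 (via fail)
pos 64 'a': at 2
pos 65 'd': at 3  → match P0@[63:65]
pos 66 'd': at 0 (via fail)
pos 67 'c': at 4
pos 68 'c': at 5
pos 69 'b': at 6
pos 70 'a': at 7
pos 71 'd': at 8  → match P1@[67:71],P2@[69:71]
pos 72 'a': at 1 (via fail)
pos 73 'a': at 2
pos 74 'd': at 3  → match P0@[72:74]
pos 75 'b': at 9 (via fail)
pos 76 'a': at 10
pos 77 'd': at 11  → match P2@[75:77]
pos 78 'd': at 0 (via fail)
pos 79 'b': at 9

Matches: [[5,1],[5,2],[8,2],[17,1],[17,2],[23,2],[28,2],[33,1],[33,2],[38,0],[47,0],[50,0],[56,1],[56,2],[62,0],[65,0],[71,1],[71,2],[74,0],[77,2]]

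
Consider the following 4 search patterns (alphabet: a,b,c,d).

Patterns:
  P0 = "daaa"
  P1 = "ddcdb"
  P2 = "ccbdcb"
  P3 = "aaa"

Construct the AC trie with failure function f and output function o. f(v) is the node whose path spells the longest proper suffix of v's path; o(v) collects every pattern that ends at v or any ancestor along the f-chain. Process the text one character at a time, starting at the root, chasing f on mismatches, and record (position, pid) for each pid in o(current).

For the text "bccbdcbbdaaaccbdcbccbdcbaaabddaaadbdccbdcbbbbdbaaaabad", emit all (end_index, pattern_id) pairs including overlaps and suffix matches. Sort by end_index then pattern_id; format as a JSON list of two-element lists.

Build automaton:
Trie nodes:
  n0 'ε': a→15 c→9 d→1
  n1 'd': a→2 d→5
  n2 'da': a→3
  n3 'daa': a→4
  n4 'daaa': ·  [P0 ends]
  n5 'dd': c→6
  n6 'ddc': d→7
  n7 'ddcd': b→8
  n8 'ddcdb': ·  [P1 ends]
  n9 'c': c→10
  n10 'cc': b→11
  n11 'ccb': d→12
  n12 'ccbd': c→13
  n13 'ccbdc': b→14
  n14 'ccbdcb': ·  [P2 ends]
  n15 'a': a→16
  n16 'aa': a→17
  n17 'aaa': ·  [P3 ends]

BFS fail/out derivation:
  fail(1) 'd': from fail(0)=0 chase 'd': 0 ⇒ 0;  out=∅∪out(0)=∅
  fail(9) 'c': from fail(0)=0 chase 'c': 0 ⇒ 0;  out=∅∪out(0)=∅
  fail(15) 'a': from fail(0)=0 chase 'a': 0 ⇒ 0;  out=∅∪out(0)=∅
  fail(2) 'da': from fail(1)=0 chase 'a': 0 ⇒ 15;  out=∅∪out(15)=∅
  fail(5) 'dd': from fail(1)=0 chase 'd': 0 ⇒ 1;  out=∅∪out(1)=∅
  fail(10) 'cc': from fail(9)=0 chase 'c': 0 ⇒ 9;  out=∅∪out(9)=∅
  fail(16) 'aa': from fail(15)=0 chase 'a': 0 ⇒ 15;  out=∅∪out(15)=∅
  fail(3) 'daa': from fail(2)=15 chase 'a': 15 ⇒ 16;  out=∅∪out(16)=∅
  fail(6) 'ddc': from fail(5)=1 chase 'c': 1→0 ⇒ 9;  out=∅∪out(9)=∅
  fail(11) 'ccb': from fail(10)=9 chase 'b': 9→0 ⇒ 0;  out=∅∪out(0)=∅
  fail(17) 'aaa': from fail(16)=15 chase 'a': 15 ⇒ 16;  out={3}∪out(16)={3}
  fail(4) 'daaa': from fail(3)=16 chase 'a': 16 ⇒ 17;  out={0}∪out(17)={0,3}
  fail(7) 'ddcd': from fail(6)=9 chase 'd': 9→0 ⇒ 1;  out=∅∪out(1)=∅
  fail(12) 'ccbd': from fail(11)=0 chase 'd': 0 ⇒ 1;  out=∅∪out(1)=∅
  fail(8) 'ddcdb': from fail(7)=1 chase 'b': 1→0 ⇒ 0;  out={1}∪out(0)={1}
  fail(13) 'ccbdc': from fail(12)=1 chase 'c': 1→0 ⇒ 9;  out=∅∪out(9)=∅
  fail(14) 'ccbdcb': from fail(13)=9 chase 'b': 9→0 ⇒ 0;  out={2}∪out(0)={2}

Scan:
i=0 'b': node 0→0
i=1 'c': node 0→9
i=2 'c': node 9→10
i=3 'b': node 10→11
i=4 'd': node 11→12
i=5 'c': node 12→13
i=6 'b': node 13→14  ** P2@[1:6]
i=7 'b': node 14→0 ·f
i=8 'd': node 0→1
i=9 'a': node 1→2
i=10 'a': node 2→3
i=11 'a': node 3→4  ** P0@[8:11],P3@[9:11]
i=12 'c': node 4→9 ·f
i=13 'c': node 9→10
i=14 'b': node 10→11
i=15 'd': node 11→12
i=16 'c': node 12→13
i=17 'b': node 13→14  ** P2@[12:17]
i=18 'c': node 14→9 ·f
i=19 'c': node 9→10
i=20 'b': node 10→11
i=21 'd': node 11→12
i=22 'c': node 12→13
i=23 'b': node 13→14  ** P2@[18:23]
i=24 'a': node 14→15 ·f
i=25 'a': node 15→16
i=26 'a': node 16→17  ** P3@[24:26]
i=27 'b': node 17→0 ·f
i=28 'd': node 0→1
i=29 'd': node 1→5
i=30 'a': node 5→2 ·f
i=31 'a': node 2→3
i=32 'a': node 3→4  ** P0@[29:32],P3@[30:32]
i=33 'd': node 4→1 ·f
i=34 'b': node 1→0 ·f
i=35 'd': node 0→1
i=36 'c': node 1→9 ·f
i=37 'c': node 9→10
i=38 'b': node 10→11
i=39 'd': node 11→12
i=40 'c': node 12→13
i=41 'b': node 13→14  ** P2@[36:41]
i=42 'b': node 14→0 ·f
i=43 'b': node 0→0
i=44 'b': node 0→0
i=45 'd': node 0→1
i=46 'b': node 1→0 ·f
i=47 'a': node 0→15
i=48 'a': node 15→16
i=49 'a': node 16→17  ** P3@[47:49]
i=50 'a': node 17→17 ·f  ** P3@[48:50]
i=51 'b': node 17→0 ·f
i=52 'a': node 0→15
i=53 'd': node 15→1 ·f

Matches: [[6,2],[11,0],[11,3],[17,2],[23,2],[26,3],[32,0],[32,3],[41,2],[49,3],[50,3]]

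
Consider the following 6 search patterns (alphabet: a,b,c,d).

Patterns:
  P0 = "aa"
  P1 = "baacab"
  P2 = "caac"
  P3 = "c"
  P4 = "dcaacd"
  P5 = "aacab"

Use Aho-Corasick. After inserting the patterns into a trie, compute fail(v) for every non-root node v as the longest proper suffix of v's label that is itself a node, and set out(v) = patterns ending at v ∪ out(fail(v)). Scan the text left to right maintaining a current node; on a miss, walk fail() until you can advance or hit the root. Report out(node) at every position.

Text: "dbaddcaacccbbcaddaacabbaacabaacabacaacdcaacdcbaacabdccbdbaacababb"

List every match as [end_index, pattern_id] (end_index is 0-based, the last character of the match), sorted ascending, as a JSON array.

Build automaton:
Trie nodes:
  n0 'ε': a→1 b→3 c→9 d→13
  n1 'a': a→2
  n2 'aa': c→19  ←P0
  n3 'b': a→4
  n4 'ba': a→5
  n5 'baa': c→6
  n6 'baac': a→7
  n7 'baaca': b→8
  n8 'baacab': ·  ←P1
  n9 'c': a→10  ←P3
  n10 'ca': a→11
  n11 'caa': c→12
  n12 'caac': ·  ←P2
  n13 'd': c→14
  n14 'dc': a→15
  n15 'dca': a→16
  n16 'dcaa': c→17
  n17 'dcaac': d→18
  n18 'dcaacd': ·  ←P4
  n19 'aac': a→20
  n20 'aaca': b→21
  n21 'aacab': ·  ←P5

BFS fail/out derivation:
  fail(1) 'a': from fail(0)=0 chase 'a': 0 ⇒ 0;  out=∅∪out(0)=∅
  fail(3) 'b': from fail(0)=0 chase 'b': 0 ⇒ 0;  out=∅∪out(0)=∅
  fail(9) 'c': from fail(0)=0 chase 'c': 0 ⇒ 0;  out={3}∪out(0)={3}
  fail(13) 'd': from fail(0)=0 chase 'd': 0 ⇒ 0;  out=∅∪out(0)=∅
  fail(2) 'aa': from fail(1)=0 chase 'a': 0 ⇒ 1;  out={0}∪out(1)={0}
  fail(4) 'ba': from fail(3)=0 chase 'a': 0 ⇒ 1;  out=∅∪out(1)=∅
  fail(10) 'ca': from fail(9)=0 chase 'a': 0 ⇒ 1;  out=∅∪out(1)=∅
  fail(14) 'dc': from fail(13)=0 chase 'c': 0 ⇒ 9;  out=∅∪out(9)={3}
  fail(5) 'baa': from fail(4)=1 chase 'a': 1 ⇒ 2;  out=∅∪out(2)={0}
  fail(11) 'caa': from fail(10)=1 chase 'a': 1 ⇒ 2;  out=∅∪out(2)={0}
  fail(15) 'dca': from fail(14)=9 chase 'a': 9 ⇒ 10;  out=∅∪out(10)=∅
  fail(19) 'aac': from fail(2)=1 chase 'c': 1→0 ⇒ 9;  out=∅∪out(9)={3}
  fail(6) 'baac': from fail(5)=2 chase 'c': 2 ⇒ 19;  out=∅∪out(19)={3}
  fail(12) 'caac': from fail(11)=2 chase 'c': 2 ⇒ 19;  out={2}∪out(19)={2,3}
  fail(16) 'dcaa': from fail(15)=10 chase 'a': 10 ⇒ 11;  out=∅∪out(11)={0}
  fail(20) 'aaca': from fail(19)=9 chase 'a': 9 ⇒ 10;  out=∅∪out(10)=∅
  fail(7) 'baaca': from fail(6)=19 chase 'a': 19 ⇒ 20;  out=∅∪out(20)=∅
  fail(17) 'dcaac': from fail(16)=11 chase 'c': 11 ⇒ 12;  out=∅∪out(12)={2,3}
  fail(21) 'aacab': from fail(20)=10 chase 'b': 10→1→0 ⇒ 3;  out={5}∪out(3)={5}
  fail(8) 'baacab': from fail(7)=20 chase 'b': 20 ⇒ 21;  out={1}∪out(21)={1,5}
  fail(18) 'dcaacd': from fail(17)=12 chase 'd': 12→19→9→0 ⇒ 13;  out={4}∪out(13)={4}

Scan:
[0] read 'd'  n0⇒n13
[1] read 'b'  n13⇒n3 ·f
[2] read 'a'  n3⇒n4
[3] read 'd'  n4⇒n13 ·f
[4] read 'd'  n13⇒n13 ·f
[5] read 'c'  n13⇒n14  → match P3@[5:5]
[6] read 'a'  n14⇒n15
[7] read 'a'  n15⇒n16  → match P0@[6:7]
[8] read 'c'  n16⇒n17  → match P2@[5:8],P3@[8:8]
[9] read 'c'  n17⇒n9 ·f  → match P3@[9:9]
[10] read 'c'  n9⇒n9 ·f  → match P3@[10:10]
[11] read 'b'  n9⇒n3 ·f
[12] read 'b'  n3⇒n3 ·f
[13] read 'c'  n3⇒n9 ·f  → match P3@[13:13]
[14] read 'a'  n9⇒n10
[15] read 'd'  n10⇒n13 ·f
[16] read 'd'  n13⇒n13 ·f
[17] read 'a'  n13⇒n1 ·f
[18] read 'a'  n1⇒n2  → match P0@[17:18]
[19] read 'c'  n2⇒n19  → match P3@[19:19]
[20] read 'a'  n19⇒n20
[21] read 'b'  n20⇒n21  → match P5@[17:21]
[22] read 'b'  n21⇒n3 ·f
[23] read 'a'  n3⇒n4
[24] read 'a'  n4⇒n5  → match P0@[23:24]
[25] read 'c'  n5⇒n6  → match P3@[25:25]
[26] read 'a'  n6⇒n7
[27] read 'b'  n7⇒n8  → match P1@[22:27],P5@[23:27]
[28] read 'a'  n8⇒n4 ·f
[29] read 'a'  n4⇒n5  → match P0@[28:29]
[30] read 'c'  n5⇒n6  → match P3@[30:30]
[31] read 'a'  n6⇒n7
[32] read 'b'  n7⇒n8  → match P1@[27:32],P5@[28:32]
[33] read 'a'  n8⇒n4 ·f
[34] read 'c'  n4⇒n9 ·f  → match P3@[34:34]
[35] read 'a'  n9⇒n10
[36] read 'a'  n10⇒n11  → match P0@[35:36]
[37] read 'c'  n11⇒n12  → match P2@[34:37],P3@[37:37]
[38] read 'd'  n12⇒n13 ·f
[39] read 'c'  n13⇒n14  → match P3@[39:39]
[40] read 'a'  n14⇒n15
[41] read 'a'  n15⇒n16  → match P0@[40:41]
[42] read 'c'  n16⇒n17  → match P2@[39:42],P3@[42:42]
[43] read 'd'  n17⇒n18  → match P4@[38:43]
[44] read 'c'  n18⇒n14 ·f  → match P3@[44:44]
[45] read 'b'  n14⇒n3 ·f
[46] read 'a'  n3⇒n4
[47] read 'a'  n4⇒n5  → match P0@[46:47]
[48] read 'c'  n5⇒n6  → match P3@[48:48]
[49] read 'a'  n6⇒n7
[50] read 'b'  n7⇒n8  → match P1@[45:50],P5@[46:50]
[51] read 'd'  n8⇒n13 ·f
[52] read 'c'  n13⇒n14  → match P3@[52:52]
[53] read 'c'  n14⇒n9 ·f  → match P3@[53:53]
[54] read 'b'  n9⇒n3 ·f
[55] read 'd'  n3⇒n13 ·f
[56] read 'b'  n13⇒n3 ·f
[57] read 'a'  n3⇒n4
[58] read 'a'  n4⇒n5  → match P0@[57:58]
[59] read 'c'  n5⇒n6  → match P3@[59:59]
[60] read 'a'  n6⇒n7
[61] read 'b'  n7⇒n8  → match P1@[56:61],P5@[57:61]
[62] read 'a'  n8⇒n4 ·f
[63] read 'b'  n4⇒n3 ·f
[64] read 'b'  n3⇒n3 ·f

Result: [[5,3],[7,0],[8,2],[8,3],[9,3],[10,3],[13,3],[18,0],[19,3],[21,5],[24,0],[25,3],[27,1],[27,5],[29,0],[30,3],[32,1],[32,5],[34,3],[36,0],[37,2],[37,3],[39,3],[41,0],[42,2],[42,3],[43,4],[44,3],[47,0],[48,3],[50,1],[50,5],[52,3],[53,3],[58,0],[59,3],[61,1],[61,5]]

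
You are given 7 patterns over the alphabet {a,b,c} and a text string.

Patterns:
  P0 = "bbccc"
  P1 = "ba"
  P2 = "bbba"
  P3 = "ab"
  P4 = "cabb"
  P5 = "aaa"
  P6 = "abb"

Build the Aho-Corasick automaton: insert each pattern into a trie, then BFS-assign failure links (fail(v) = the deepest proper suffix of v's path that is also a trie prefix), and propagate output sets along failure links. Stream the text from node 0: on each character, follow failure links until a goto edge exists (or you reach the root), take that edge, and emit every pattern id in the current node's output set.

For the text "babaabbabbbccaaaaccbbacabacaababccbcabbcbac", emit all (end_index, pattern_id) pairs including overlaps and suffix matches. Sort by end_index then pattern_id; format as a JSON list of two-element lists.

Build:
Trie (insert patterns):
  0='ε' goto a→9 b→1 c→11
  1='b' goto a→6 b→2
  2='bb' goto b→7 c→3
  3='bbc' goto c→4
  4='bbcc' goto c→5
  5='bbccc' goto ·  ←P0
  6='ba' goto ·  ←P1
  7='bbb' goto a→8
  8='bbba' goto ·  ←P2
  9='a' goto a→15 b→10
  10='ab' goto b→17  ←P3
  11='c' goto a→12
  12='ca' goto b→13
  13='cab' goto b→14
  14='cabb' goto ·  ←P4
  15='aa' goto a→16
  16='aaa' goto ·  ←P5
  17='abb' goto ·  ←P6

BFS fail/out derivation:
  fail(1) 'b': from fail(0)=0 chase 'b': 0 ⇒ 0;  out=∅∪out(0)=∅
  fail(9) 'a': from fail(0)=0 chase 'a': 0 ⇒ 0;  out=∅∪out(0)=∅
  fail(11) 'c': from fail(0)=0 chase 'c': 0 ⇒ 0;  out=∅∪out(0)=∅
  fail(2) 'bb': from fail(1)=0 chase 'b': 0 ⇒ 1;  out=∅∪out(1)=∅
  fail(6) 'ba': from fail(1)=0 chase 'a': 0 ⇒ 9;  out={1}∪out(9)={1}
  fail(10) 'ab': from fail(9)=0 chase 'b': 0 ⇒ 1;  out={3}∪out(1)={3}
  fail(12) 'ca': from fail(11)=0 chase 'a': 0 ⇒ 9;  out=∅∪out(9)=∅
  fail(15) 'aa': from fail(9)=0 chase 'a': 0 ⇒ 9;  out=∅∪out(9)=∅
  fail(3) 'bbc': from fail(2)=1 chase 'c': 1→0 ⇒ 11;  out=∅∪out(11)=∅
  fail(7) 'bbb': from fail(2)=1 chase 'b': 1 ⇒ 2;  out=∅∪out(2)=∅
  fail(13) 'cab': from fail(12)=9 chase 'b': 9 ⇒ 10;  out=∅∪out(10)={3}
  fail(16) 'aaa': from fail(15)=9 chase 'a': 9 ⇒ 15;  out={5}∪out(15)={5}
  fail(17) 'abb': from fail(10)=1 chase 'b': 1 ⇒ 2;  out={6}∪out(2)={6}
  fail(4) 'bbcc': from fail(3)=11 chase 'c': 11→0 ⇒ 11;  out=∅∪out(11)=∅
  fail(8) 'bbba': from fail(7)=2 chase 'a': 2→1 ⇒ 6;  out={2}∪out(6)={1,2}
  fail(14) 'cabb': from fail(13)=10 chase 'b': 10 ⇒ 17;  out={4}∪out(17)={4,6}
  fail(5) 'bbccc': from fail(4)=11 chase 'c': 11→0 ⇒ 11;  out={0}∪out(11)={0}

Run:
[0] read 'b'  n0⇒n1
[1] read 'a'  n1⇒n6  → match P1@[0:1]
[2] read 'b'  n6⇒n10 (fail-walked)  → match P3@[1:2]
[3] read 'a'  n10⇒n6 (fail-walked)  → match P1@[2:3]
[4] read 'a'  n6⇒n15 (fail-walked)
[5] read 'b'  n15⇒n10 (fail-walked)  → match P3@[4:5]
[6] read 'b'  n10⇒n17  → match P6@[4:6]
[7] read 'a'  n17⇒n6 (fail-walked)  → match P1@[6:7]
[8] read 'b'  n6⇒n10 (fail-walked)  → match P3@[7:8]
[9] read 'b'  n10⇒n17  → match P6@[7:9]
[10] read 'b'  n17⇒n7 (fail-walked)
[11] read 'c'  n7⇒n3 (fail-walked)
[12] read 'c'  n3⇒n4
[13] read 'a'  n4⇒n12 (fail-walked)
[14] read 'a'  n12⇒n15 (fail-walked)
[15] read 'a'  n15⇒n16  → match P5@[13:15]
[16] read 'a'  n16⇒n16 (fail-walked)  → match P5@[14:16]
[17] read 'c'  n16⇒n11 (fail-walked)
[18] read 'c'  n11⇒n11 (fail-walked)
[19] read 'b'  n11⇒n1 (fail-walked)
[20] read 'b'  n1⇒n2
[21] read 'a'  n2⇒n6 (fail-walked)  → match P1@[20:21]
[22] read 'c'  n6⇒n11 (fail-walked)
[23] read 'a'  n11⇒n12
[24] read 'b'  n12⇒n13  → match P3@[23:24]
[25] read 'a'  n13⇒n6 (fail-walked)  → match P1@[24:25]
[26] read 'c'  n6⇒n11 (fail-walked)
[27] read 'a'  n11⇒n12
[28] read 'a'  n12⇒n15 (fail-walked)
[29] read 'b'  n15⇒n10 (fail-walked)  → match P3@[28:29]
[30] read 'a'  n10⇒n6 (fail-walked)  → match P1@[29:30]
[31] read 'b'  n6⇒n10 (fail-walked)  → match P3@[30:31]
[32] read 'c'  n10⇒n11 (fail-walked)
[33] read 'c'  n11⇒n11 (fail-walked)
[34] read 'b'  n11⇒n1 (fail-walked)
[35] read 'c'  n1⇒n11 (fail-walked)
[36] read 'a'  n11⇒n12
[37] read 'b'  n12⇒n13  → match P3@[36:37]
[38] read 'b'  n13⇒n14  → match P4@[35:38],P6@[36:38]
[39] read 'c'  n14⇒n3 (fail-walked)
[40] read 'b'  n3⇒n1 (fail-walked)
[41] read 'a'  n1⇒n6  → match P1@[40:41]
[42] read 'c'  n6⇒n11 (fail-walked)

Result: [[1,1],[2,3],[3,1],[5,3],[6,6],[7,1],[8,3],[9,6],[15,5],[16,5],[21,1],[24,3],[25,1],[29,3],[30,1],[31,3],[37,3],[38,4],[38,6],[41,1]]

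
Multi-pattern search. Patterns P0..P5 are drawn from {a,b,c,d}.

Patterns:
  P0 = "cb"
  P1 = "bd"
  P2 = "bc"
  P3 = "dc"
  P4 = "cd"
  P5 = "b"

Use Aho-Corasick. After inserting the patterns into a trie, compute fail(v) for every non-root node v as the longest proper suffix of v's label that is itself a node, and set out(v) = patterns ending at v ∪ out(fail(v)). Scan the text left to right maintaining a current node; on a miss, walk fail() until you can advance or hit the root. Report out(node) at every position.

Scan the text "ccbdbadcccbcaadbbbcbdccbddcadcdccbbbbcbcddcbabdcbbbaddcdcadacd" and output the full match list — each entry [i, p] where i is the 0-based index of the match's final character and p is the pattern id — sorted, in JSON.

Build:
Trie (insert patterns):
  n0 'ε': b→3 c→1 d→6
  n1 'c': b→2 d→8
  n2 'cb': ·  ←P0
  n3 'b': c→5 d→4  ←P5
  n4 'bd': ·  ←P1
  n5 'bc': ·  ←P2
  n6 'd': c→7
  n7 'dc': ·  ←P3
  n8 'cd': ·  ←P4

BFS fail/out derivation:
  fail(1) 'c': from fail(0)=0 chase 'c': 0 ⇒ 0;  out=∅∪out(0)=∅
  fail(3) 'b': from fail(0)=0 chase 'b': 0 ⇒ 0;  out={5}∪out(0)={5}
  fail(6) 'd': from fail(0)=0 chase 'd': 0 ⇒ 0;  out=∅∪out(0)=∅
  fail(2) 'cb': from fail(1)=0 chase 'b': 0 ⇒ 3;  out={0}∪out(3)={0,5}
  fail(4) 'bd': from fail(3)=0 chase 'd': 0 ⇒ 6;  out={1}∪out(6)={1}
  fail(5) 'bc': from fail(3)=0 chase 'c': 0 ⇒ 1;  out={2}∪out(1)={2}
  fail(7) 'dc': from fail(6)=0 chase 'c': 0 ⇒ 1;  out={3}∪out(1)={3}
  fail(8) 'cd': from fail(1)=0 chase 'd': 0 ⇒ 6;  out={4}∪out(6)={4}

Run:
[0] read 'c'  n0⇒n1
[1] read 'c'  n1⇒n1 (fail-walked)
[2] read 'b'  n1⇒n2  emit P0@[1:2],P5@[2:2]
[3] read 'd'  n2⇒n4 (fail-walked)  emit P1@[2:3]
[4] read 'b'  n4⇒n3 (fail-walked)  emit P5@[4:4]
[5] read 'a'  n3⇒n0 (fail-walked)
[6] read 'd'  n0⇒n6
[7] read 'c'  n6⇒n7  emit P3@[6:7]
[8] read 'c'  n7⇒n1 (fail-walked)
[9] read 'c'  n1⇒n1 (fail-walked)
[10] read 'b'  n1⇒n2  emit P0@[9:10],P5@[10:10]
[11] read 'c'  n2⇒n5 (fail-walked)  emit P2@[10:11]
[12] read 'a'  n5⇒n0 (fail-walked)
[13] read 'a'  n0⇒n0
[14] read 'd'  n0⇒n6
[15] read 'b'  n6⇒n3 (fail-walked)  emit P5@[15:15]
[16] read 'b'  n3⇒n3 (fail-walked)  emit P5@[16:16]
[17] read 'b'  n3⇒n3 (fail-walked)  emit P5@[17:17]
[18] read 'c'  n3⇒n5  emit P2@[17:18]
[19] read 'b'  n5⇒n2 (fail-walked)  emit P0@[18:19],P5@[19:19]
[20] read 'd'  n2⇒n4 (fail-walked)  emit P1@[19:20]
[21] read 'c'  n4⇒n7 (fail-walked)  emit P3@[20:21]
[22] read 'c'  n7⇒n1 (fail-walked)
[23] read 'b'  n1⇒n2  emit P0@[22:23],P5@[23:23]
[24] read 'd'  n2⇒n4 (fail-walked)  emit P1@[23:24]
[25] read 'd'  n4⇒n6 (fail-walked)
[26] read 'c'  n6⇒n7  emit P3@[25:26]
[27] read 'a'  n7⇒n0 (fail-walked)
[28] read 'd'  n0⇒n6
[29] read 'c'  n6⇒n7  emit P3@[28:29]
[30] read 'd'  n7⇒n8 (fail-walked)  emit P4@[29:30]
[31] read 'c'  n8⇒n7 (fail-walked)  emit P3@[30:31]
[32] read 'c'  n7⇒n1 (fail-walked)
[33] read 'b'  n1⇒n2  emit P0@[32:33],P5@[33:33]
[34] read 'b'  n2⇒n3 (fail-walked)  emit P5@[34:34]
[35] read 'b'  n3⇒n3 (fail-walked)  emit P5@[35:35]
[36] read 'b'  n3⇒n3 (fail-walked)  emit P5@[36:36]
[37] read 'c'  n3⇒n5  emit P2@[36:37]
[38] read 'b'  n5⇒n2 (fail-walked)  emit P0@[37:38],P5@[38:38]
[39] read 'c'  n2⇒n5 (fail-walked)  emit P2@[38:39]
[40] read 'd'  n5⇒n8 (fail-walked)  emit P4@[39:40]
[41] read 'd'  n8⇒n6 (fail-walked)
[42] read 'c'  n6⇒n7  emit P3@[41:42]
[43] read 'b'  n7⇒n2 (fail-walked)  emit P0@[42:43],P5@[43:43]
[44] read 'a'  n2⇒n0 (fail-walked)
[45] read 'b'  n0⇒n3  emit P5@[45:45]
[46] read 'd'  n3⇒n4  emit P1@[45:46]
[47] read 'c'  n4⇒n7 (fail-walked)  emit P3@[46:47]
[48] read 'b'  n7⇒n2 (fail-walked)  emit P0@[47:48],P5@[48:48]
[49] read 'b'  n2⇒n3 (fail-walked)  emit P5@[49:49]
[50] read 'b'  n3⇒n3 (fail-walked)  emit P5@[50:50]
[51] read 'a'  n3⇒n0 (fail-walked)
[52] read 'd'  n0⇒n6
[53] read 'd'  n6⇒n6 (fail-walked)
[54] read 'c'  n6⇒n7  emit P3@[53:54]
[55] read 'd'  n7⇒n8 (fail-walked)  emit P4@[54:55]
[56] read 'c'  n8⇒n7 (fail-walked)  emit P3@[55:56]
[57] read 'a'  n7⇒n0 (fail-walked)
[58] read 'd'  n0⇒n6
[59] read 'a'  n6⇒n0 (fail-walked)
[60] read 'c'  n0⇒n1
[61] read 'd'  n1⇒n8  emit P4@[60:61]

Result: [[2,0],[2,5],[3,1],[4,5],[7,3],[10,0],[10,5],[11,2],[15,5],[16,5],[17,5],[18,2],[19,0],[19,5],[20,1],[21,3],[23,0],[23,5],[24,1],[26,3],[29,3],[30,4],[31,3],[33,0],[33,5],[34,5],[35,5],[36,5],[37,2],[38,0],[38,5],[39,2],[40,4],[42,3],[43,0],[43,5],[45,5],[46,1],[47,3],[48,0],[48,5],[49,5],[50,5],[54,3],[55,4],[56,3],[61,4]]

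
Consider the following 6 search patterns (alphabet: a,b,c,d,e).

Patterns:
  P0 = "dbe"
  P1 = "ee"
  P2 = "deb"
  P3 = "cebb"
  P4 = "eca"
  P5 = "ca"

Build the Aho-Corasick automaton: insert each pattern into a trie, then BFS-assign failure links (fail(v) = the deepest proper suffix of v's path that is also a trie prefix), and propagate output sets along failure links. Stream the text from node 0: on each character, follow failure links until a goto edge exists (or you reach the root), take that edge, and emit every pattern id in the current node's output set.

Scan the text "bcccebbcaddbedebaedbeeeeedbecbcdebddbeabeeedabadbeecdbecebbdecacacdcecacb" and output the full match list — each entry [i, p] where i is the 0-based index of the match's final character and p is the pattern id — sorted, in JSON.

Build automaton:
Trie nodes:
  n0 'ε': c→8 d→1 e→4
  n1 'd': b→2 e→6
  n2 'db': e→3
  n3 'dbe': ·  [P0 ends]
  n4 'e': c→12 e→5
  n5 'ee': ·  [P1 ends]
  n6 'de': b→7
  n7 'deb': ·  [P2 ends]
  n8 'c': a→14 e→9
  n9 'ce': b→10
  n10 'ceb': b→11
  n11 'cebb': ·  [P3 ends]
  n12 'ec': a→13
  n13 'eca': ·  [P4 ends]
  n14 'ca': ·  [P5 ends]

Failure links (BFS by depth):
  n1('d'): parent n0 fail=0; on 'd' 0 → fail=0;  out ∅∪∅=∅
  n4('e'): parent n0 fail=0; on 'e' 0 → fail=0;  out ∅∪∅=∅
  n8('c'): parent n0 fail=0; on 'c' 0 → fail=0;  out ∅∪∅=∅
  n2('db'): parent n1 fail=0; on 'b' 0 → fail=0;  out ∅∪∅=∅
  n5('ee'): parent n4 fail=0; on 'e' 0 → fail=4;  out {1}∪∅={1}
  n6('de'): parent n1 fail=0; on 'e' 0 → fail=4;  out ∅∪∅=∅
  n9('ce'): parent n8 fail=0; on 'e' 0 → fail=4;  out ∅∪∅=∅
  n12('ec'): parent n4 fail=0; on 'c' 0 → fail=8;  out ∅∪∅=∅
  n14('ca'): parent n8 fail=0; on 'a' 0 → fail=0;  out {5}∪∅={5}
  n3('dbe'): parent n2 fail=0; on 'e' 0 → fail=4;  out {0}∪∅={0}
  n7('deb'): parent n6 fail=4; on 'b' 4→0 → fail=0;  out {2}∪∅={2}
  n10('ceb'): parent n9 fail=4; on 'b' 4→0 → fail=0;  out ∅∪∅=∅
  n13('eca'): parent n12 fail=8; on 'a' 8 → fail=14;  out {4}∪{5}={4,5}
  n11('cebb'): parent n10 fail=0; on 'b' 0 → fail=0;  out {3}∪∅={3}

Scan:
[0] read 'b'  n0⇒n0
[1] read 'c'  n0⇒n8
[2] read 'c'  n8⇒n8 (fail-walked)
[3] read 'c'  n8⇒n8 (fail-walked)
[4] read 'e'  n8⇒n9
[5] read 'b'  n9⇒n10
[6] read 'b'  n10⇒n11  → match P3@[3:6]
[7] read 'c'  n11⇒n8 (fail-walked)
[8] read 'a'  n8⇒n14  → match P5@[7:8]
[9] read 'd'  n14⇒n1 (fail-walked)
[10] read 'd'  n1⇒n1 (fail-walked)
[11] read 'b'  n1⇒n2
[12] read 'e'  n2⇒n3  → match P0@[10:12]
[13] read 'd'  n3⇒n1 (fail-walked)
[14] read 'e'  n1⇒n6
[15] read 'b'  n6⇒n7  → match P2@[13:15]
[16] read 'a'  n7⇒n0 (fail-walked)
[17] read 'e'  n0⇒n4
[18] read 'd'  n4⇒n1 (fail-walked)
[19] read 'b'  n1⇒n2
[20] read 'e'  n2⇒n3  → match P0@[18:20]
[21] read 'e'  n3⇒n5 (fail-walked)  → match P1@[20:21]
[22] read 'e'  n5⇒n5 (fail-walked)  → match P1@[21:22]
[23] read 'e'  n5⇒n5 (fail-walked)  → match P1@[22:23]
[24] read 'e'  n5⇒n5 (fail-walked)  → match P1@[23:24]
[25] read 'd'  n5⇒n1 (fail-walked)
[26] read 'b'  n1⇒n2
[27] read 'e'  n2⇒n3  → match P0@[25:27]
[28] read 'c'  n3⇒n12 (fail-walked)
[29] read 'b'  n12⇒n0 (fail-walked)
[30] read 'c'  n0⇒n8
[31] read 'd'  n8⇒n1 (fail-walked)
[32] read 'e'  n1⇒n6
[33] read 'b'  n6⇒n7  → match P2@[31:33]
[34] read 'd'  n7⇒n1 (fail-walked)
[35] read 'd'  n1⇒n1 (fail-walked)
[36] read 'b'  n1⇒n2
[37] read 'e'  n2⇒n3  → match P0@[35:37]
[38] read 'a'  n3⇒n0 (fail-walked)
[39] read 'b'  n0⇒n0
[40] read 'e'  n0⇒n4
[41] read 'e'  n4⇒n5  → match P1@[40:41]
[42] read 'e'  n5⇒n5 (fail-walked)  → match P1@[41:42]
[43] read 'd'  n5⇒n1 (fail-walked)
[44] read 'a'  n1⇒n0 (fail-walked)
[45] read 'b'  n0⇒n0
[46] read 'a'  n0⇒n0
[47] read 'd'  n0⇒n1
[48] read 'b'  n1⇒n2
[49] read 'e'  n2⇒n3  → match P0@[47:49]
[50] read 'e'  n3⇒n5 (fail-walked)  → match P1@[49:50]
[51] read 'c'  n5⇒n12 (fail-walked)
[52] read 'd'  n12⇒n1 (fail-walked)
[53] read 'b'  n1⇒n2
[54] read 'e'  n2⇒n3  → match P0@[52:54]
[55] read 'c'  n3⇒n12 (fail-walked)
[56] read 'e'  n12⇒n9 (fail-walked)
[57] read 'b'  n9⇒n10
[58] read 'b'  n10⇒n11  → match P3@[55:58]
[59] read 'd'  n11⇒n1 (fail-walked)
[60] read 'e'  n1⇒n6
[61] read 'c'  n6⇒n12 (fail-walked)
[62] read 'a'  n12⇒n13  → match P4@[60:62],P5@[61:62]
[63] read 'c'  n13⇒n8 (fail-walked)
[64] read 'a'  n8⇒n14  → match P5@[63:64]
[65] read 'c'  n14⇒n8 (fail-walked)
[66] read 'd'  n8⇒n1 (fail-walked)
[67] read 'c'  n1⇒n8 (fail-walked)
[68] read 'e'  n8⇒n9
[69] read 'c'  n9⇒n12 (fail-walked)
[70] read 'a'  n12⇒n13  → match P4@[68:70],P5@[69:70]
[71] read 'c'  n13⇒n8 (fail-walked)
[72] read 'b'  n8⇒n0 (fail-walked)

Result: [[6,3],[8,5],[12,0],[15,2],[20,0],[21,1],[22,1],[23,1],[24,1],[27,0],[33,2],[37,0],[41,1],[42,1],[49,0],[50,1],[54,0],[58,3],[62,4],[62,5],[64,5],[70,4],[70,5]]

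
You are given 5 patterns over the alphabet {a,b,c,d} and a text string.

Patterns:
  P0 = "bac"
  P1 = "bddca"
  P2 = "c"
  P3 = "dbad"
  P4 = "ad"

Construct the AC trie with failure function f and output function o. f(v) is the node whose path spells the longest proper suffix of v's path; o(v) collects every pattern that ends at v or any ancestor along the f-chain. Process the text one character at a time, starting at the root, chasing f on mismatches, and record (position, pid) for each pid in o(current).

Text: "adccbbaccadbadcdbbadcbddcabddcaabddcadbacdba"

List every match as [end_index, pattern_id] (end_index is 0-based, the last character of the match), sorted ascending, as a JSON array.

Build automaton:
Trie nodes:
  n0 'ε': a→13 b→1 c→8 d→9
  n1 'b': a→2 d→4
  n2 'ba': c→3
  n3 'bac': ·  ←P0
  n4 'bd': d→5
  n5 'bdd': c→6
  n6 'bddc': a→7
  n7 'bddca': ·  ←P1
  n8 'c': ·  ←P2
  n9 'd': b→10
  n10 'db': a→11
  n11 'dba': d→12
  n12 'dbad': ·  ←P3
  n13 'a': d→14
  n14 'ad': ·  ←P4

BFS fail/out derivation:
  fail(1) 'b': from fail(0)=0 chase 'b': 0 ⇒ 0;  out=∅∪out(0)=∅
  fail(8) 'c': from fail(0)=0 chase 'c': 0 ⇒ 0;  out={2}∪out(0)={2}
  fail(9) 'd': from fail(0)=0 chase 'd': 0 ⇒ 0;  out=∅∪out(0)=∅
  fail(13) 'a': from fail(0)=0 chase 'a': 0 ⇒ 0;  out=∅∪out(0)=∅
  fail(2) 'ba': from fail(1)=0 chase 'a': 0 ⇒ 13;  out=∅∪out(13)=∅
  fail(4) 'bd': from fail(1)=0 chase 'd': 0 ⇒ 9;  out=∅∪out(9)=∅
  fail(10) 'db': from fail(9)=0 chase 'b': 0 ⇒ 1;  out=∅∪out(1)=∅
  fail(14) 'ad': from fail(13)=0 chase 'd': 0 ⇒ 9;  out={4}∪out(9)={4}
  fail(3) 'bac': from fail(2)=13 chase 'c': 13→0 ⇒ 8;  out={0}∪out(8)={0,2}
  fail(5) 'bdd': from fail(4)=9 chase 'd': 9→0 ⇒ 9;  out=∅∪out(9)=∅
  fail(11) 'dba': from fail(10)=1 chase 'a': 1 ⇒ 2;  out=∅∪out(2)=∅
  fail(6) 'bddc': from fail(5)=9 chase 'c': 9→0 ⇒ 8;  out=∅∪out(8)={2}
  fail(12) 'dbad': from fail(11)=2 chase 'd': 2→13 ⇒ 14;  out={3}∪out(14)={3,4}
  fail(7) 'bddca': from fail(6)=8 chase 'a': 8→0 ⇒ 13;  out={1}∪out(13)={1}

Scan:
pos 0 'a': at 13
pos 1 'd': at 14  emit P4@[0:1]
pos 2 'c': at 8 ·f  emit P2@[2:2]
pos 3 'c': at 8 ·f  emit P2@[3:3]
pos 4 'b': at 1 ·f
pos 5 'b': at 1 ·f
pos 6 'a': at 2
pos 7 'c': at 3  emit P0@[5:7],P2@[7:7]
pos 8 'c': at 8 ·f  emit P2@[8:8]
pos 9 'a': at 13 ·f
pos 10 'd': at 14  emit P4@[9:10]
pos 11 'b': at 10 ·f
pos 12 'a': at 11
pos 13 'd': at 12  emit P3@[10:13],P4@[12:13]
pos 14 'c': at 8 ·f  emit P2@[14:14]
pos 15 'd': at 9 ·f
pos 16 'b': at 10
pos 17 'b': at 1 ·f
pos 18 'a': at 2
pos 19 'd': at 14 ·f  emit P4@[18:19]
pos 20 'c': at 8 ·f  emit P2@[20:20]
pos 21 'b': at 1 ·f
pos 22 'd': at 4
pos 23 'd': at 5
pos 24 'c': at 6  emit P2@[24:24]
pos 25 'a': at 7  emit P1@[21:25]
pos 26 'b': at 1 ·f
pos 27 'd': at 4
pos 28 'd': at 5
pos 29 'c': at 6  emit P2@[29:29]
pos 30 'a': at 7  emit P1@[26:30]
pos 31 'a': at 13 ·f
pos 32 'b': at 1 ·f
pos 33 'd': at 4
pos 34 'd': at 5
pos 35 'c': at 6  emit P2@[35:35]
pos 36 'a': at 7  emit P1@[32:36]
pos 37 'd': at 14 ·f  emit P4@[36:37]
pos 38 'b': at 10 ·f
pos 39 'a': at 11
pos 40 'c': at 3 ·f  emit P0@[38:40],P2@[40:40]
pos 41 'd': at 9 ·f
pos 42 'b': at 10
pos 43 'a': at 11

Result: [[1,4],[2,2],[3,2],[7,0],[7,2],[8,2],[10,4],[13,3],[13,4],[14,2],[19,4],[20,2],[24,2],[25,1],[29,2],[30,1],[35,2],[36,1],[37,4],[40,0],[40,2]]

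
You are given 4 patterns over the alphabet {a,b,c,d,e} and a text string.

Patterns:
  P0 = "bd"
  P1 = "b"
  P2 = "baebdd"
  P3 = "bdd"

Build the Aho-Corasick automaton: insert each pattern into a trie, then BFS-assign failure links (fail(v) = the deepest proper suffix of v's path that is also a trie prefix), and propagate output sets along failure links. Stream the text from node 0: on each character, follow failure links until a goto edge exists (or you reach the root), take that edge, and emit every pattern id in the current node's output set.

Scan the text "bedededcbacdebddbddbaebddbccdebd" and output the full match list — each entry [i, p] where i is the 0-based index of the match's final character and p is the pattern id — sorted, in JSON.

Build automaton:
Trie nodes:
  n0 'ε': b→1
  n1 'b': a→3 d→2  ←P1
  n2 'bd': d→8  ←P0
  n3 'ba': e→4
  n4 'bae': b→5
  n5 'baeb': d→6
  n6 'baebd': d→7
  n7 'baebdd': ·  ←P2
  n8 'bdd': ·  ←P3

BFS fail/out derivation:
  n1('b'): parent n0 fail=0; on 'b' 0 → fail=0;  out {1}∪∅={1}
  n2('bd'): parent n1 fail=0; on 'd' 0 → fail=0;  out {0}∪∅={0}
  n3('ba'): parent n1 fail=0; on 'a' 0 → fail=0;  out ∅∪∅=∅
  n4('bae'): parent n3 fail=0; on 'e' 0 → fail=0;  out ∅∪∅=∅
  n8('bdd'): parent n2 fail=0; on 'd' 0 → fail=0;  out {3}∪∅={3}
  n5('baeb'): parent n4 fail=0; on 'b' 0 → fail=1;  out ∅∪{1}={1}
  n6('baebd'): parent n5 fail=1; on 'd' 1 → fail=2;  out ∅∪{0}={0}
  n7('baebdd'): parent n6 fail=2; on 'd' 2 → fail=8;  out {2}∪{3}={2,3}

Scan:
i=0 'b': node 0→1  ** P1@[0:0]
i=1 'e': node 1→0 (via fail)
i=2 'd': node 0→0
i=3 'e': node 0→0
i=4 'd': node 0→0
i=5 'e': node 0→0
i=6 'd': node 0→0
i=7 'c': node 0→0
i=8 'b': node 0→1  ** P1@[8:8]
i=9 'a': node 1→3
i=10 'c': node 3→0 (via fail)
i=11 'd': node 0→0
i=12 'e': node 0→0
i=13 'b': node 0→1  ** P1@[13:13]
i=14 'd': node 1→2  ** P0@[13:14]
i=15 'd': node 2→8  ** P3@[13:15]
i=16 'b': node 8→1 (via fail)  ** P1@[16:16]
i=17 'd': node 1→2  ** P0@[16:17]
i=18 'd': node 2→8  ** P3@[16:18]
i=19 'b': node 8→1 (via fail)  ** P1@[19:19]
i=20 'a': node 1→3
i=21 'e': node 3→4
i=22 'b': node 4→5  ** P1@[22:22]
i=23 'd': node 5→6  ** P0@[22:23]
i=24 'd': node 6→7  ** P2@[19:24],P3@[22:24]
i=25 'b': node 7→1 (via fail)  ** P1@[25:25]
i=26 'c': node 1→0 (via fail)
i=27 'c': node 0→0
i=28 'd': node 0→0
i=29 'e': node 0→0
i=30 'b': node 0→1  ** P1@[30:30]
i=31 'd': node 1→2  ** P0@[30:31]

Matches: [[0,1],[8,1],[13,1],[14,0],[15,3],[16,1],[17,0],[18,3],[19,1],[22,1],[23,0],[24,2],[24,3],[25,1],[30,1],[31,0]]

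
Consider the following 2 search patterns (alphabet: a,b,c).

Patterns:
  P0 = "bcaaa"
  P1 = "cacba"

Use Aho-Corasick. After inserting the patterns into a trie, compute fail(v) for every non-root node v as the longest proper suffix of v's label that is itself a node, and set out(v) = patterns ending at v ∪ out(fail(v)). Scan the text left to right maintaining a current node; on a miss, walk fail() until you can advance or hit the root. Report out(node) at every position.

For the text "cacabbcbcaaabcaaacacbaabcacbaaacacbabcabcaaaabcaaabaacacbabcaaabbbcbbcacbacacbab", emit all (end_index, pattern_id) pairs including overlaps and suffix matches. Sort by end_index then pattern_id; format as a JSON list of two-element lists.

Construct AC machine:
Trie (insert patterns):
  n0 'ε': b→1 c→6
  n1 'b': c→2
  n2 'bc': a→3
  n3 'bca': a→4
  n4 'bcaa': a→5
  n5 'bcaaa': ·  [P0 ends]
  n6 'c': a→7
  n7 'ca': c→8
  n8 'cac': b→9
  n9 'cacb': a→10
  n10 'cacba': ·  [P1 ends]

BFS fail/out derivation:
  n1('b'): parent n0 fail=0; on 'b' 0 → fail=0;  out ∅∪∅=∅
  n6('c'): parent n0 fail=0; on 'c' 0 → fail=0;  out ∅∪∅=∅
  n2('bc'): parent n1 fail=0; on 'c' 0 → fail=6;  out ∅∪∅=∅
  n7('ca'): parent n6 fail=0; on 'a' 0 → fail=0;  out ∅∪∅=∅
  n3('bca'): parent n2 fail=6; on 'a' 6 → fail=7;  out ∅∪∅=∅
  n8('cac'): parent n7 fail=0; on 'c' 0 → fail=6;  out ∅∪∅=∅
  n4('bcaa'): parent n3 fail=7; on 'a' 7→0 → fail=0;  out ∅∪∅=∅
  n9('cacb'): parent n8 fail=6; on 'b' 6→0 → fail=1;  out ∅∪∅=∅
  n5('bcaaa'): parent n4 fail=0; on 'a' 0 → fail=0;  out {0}∪∅={0}
  n10('cacba'): parent n9 fail=1; on 'a' 1→0 → fail=0;  out {1}∪∅={1}

Run:
pos 0 'c': at 6
pos 1 'a': at 7
pos 2 'c': at 8
pos 3 'a': at 7 (fail-walked)
pos 4 'b': at 1 (fail-walked)
pos 5 'b': at 1 (fail-walked)
pos 6 'c': at 2
pos 7 'b': at 1 (fail-walked)
pos 8 'c': at 2
pos 9 'a': at 3
pos 10 'a': at 4
pos 11 'a': at 5  → match P0@[7:11]
pos 12 'b': at 1 (fail-walked)
pos 13 'c': at 2
pos 14 'a': at 3
pos 15 'a': at 4
pos 16 'a': at 5  → match P0@[12:16]
pos 17 'c': at 6 (fail-walked)
pos 18 'a': at 7
pos 19 'c': at 8
pos 20 'b': at 9
pos 21 'a': at 10  → match P1@[17:21]
pos 22 'a': at 0 (fail-walked)
pos 23 'b': at 1
pos 24 'c': at 2
pos 25 'a': at 3
pos 26 'c': at 8 (fail-walked)
pos 27 'b': at 9
pos 28 'a': at 10  → match P1@[24:28]
pos 29 'a': at 0 (fail-walked)
pos 30 'a': at 0
pos 31 'c': at 6
pos 32 'a': at 7
pos 33 'c': at 8
pos 34 'b': at 9
pos 35 'a': at 10  → match P1@[31:35]
pos 36 'b': at 1 (fail-walked)
pos 37 'c': at 2
pos 38 'a': at 3
pos 39 'b': at 1 (fail-walked)
pos 40 'c': at 2
pos 41 'a': at 3
pos 42 'a': at 4
pos 43 'a': at 5  → match P0@[39:43]
pos 44 'a': at 0 (fail-walked)
pos 45 'b': at 1
pos 46 'c': at 2
pos 47 'a': at 3
pos 48 'a': at 4
pos 49 'a': at 5  → match P0@[45:49]
pos 50 'b': at 1 (fail-walked)
pos 51 'a': at 0 (fail-walked)
pos 52 'a': at 0
pos 53 'c': at 6
pos 54 'a': at 7
pos 55 'c': at 8
pos 56 'b': at 9
pos 57 'a': at 10  → match P1@[53:57]
pos 58 'b': at 1 (fail-walked)
pos 59 'c': at 2
pos 60 'a': at 3
pos 61 'a': at 4
pos 62 'a': at 5  → match P0@[58:62]
pos 63 'b': at 1 (fail-walked)
pos 64 'b': at 1 (fail-walked)
pos 65 'b': at 1 (fail-walked)
pos 66 'c': at 2
pos 67 'b': at 1 (fail-walked)
pos 68 'b': at 1 (fail-walked)
pos 69 'c': at 2
pos 70 'a': at 3
pos 71 'c': at 8 (fail-walked)
pos 72 'b': at 9
pos 73 'a': at 10  → match P1@[69:73]
pos 74 'c': at 6 (fail-walked)
pos 75 'a': at 7
pos 76 'c': at 8
pos 77 'b': at 9
pos 78 'a': at 10  → match P1@[74:78]
pos 79 'b': at 1 (fail-walked)

Matches: [[11,0],[16,0],[21,1],[28,1],[35,1],[43,0],[49,0],[57,1],[62,0],[73,1],[78,1]]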